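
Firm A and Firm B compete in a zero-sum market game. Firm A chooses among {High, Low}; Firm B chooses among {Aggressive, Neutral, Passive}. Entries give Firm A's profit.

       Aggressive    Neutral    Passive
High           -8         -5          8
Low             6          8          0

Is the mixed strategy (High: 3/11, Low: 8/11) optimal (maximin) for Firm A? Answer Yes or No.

Against Aggressive this mix gives (3/11)·(-8) + (8/11)·6 = 24/11.
Against Neutral this mix gives (3/11)·(-5) + (8/11)·8 = 49/11.
Against Passive this mix gives (3/11)·8 + (8/11)·0 = 24/11.
All of Firm B's active replies (Aggressive, Passive) yield 24/11, and no column does worse for Firm A. The mix makes Firm B indifferent and guarantees 24/11, so it is optimal.

Yes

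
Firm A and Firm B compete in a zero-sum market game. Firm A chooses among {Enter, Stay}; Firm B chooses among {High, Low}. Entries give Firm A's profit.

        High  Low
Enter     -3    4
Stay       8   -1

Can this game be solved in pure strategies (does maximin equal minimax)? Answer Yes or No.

No

Row minima: Enter → -3, Stay → -1; maximin = -1.
Column maxima: High → 8, Low → 4; minimax = 4.
-1 ≠ 4, so no pure-strategy equilibrium exists.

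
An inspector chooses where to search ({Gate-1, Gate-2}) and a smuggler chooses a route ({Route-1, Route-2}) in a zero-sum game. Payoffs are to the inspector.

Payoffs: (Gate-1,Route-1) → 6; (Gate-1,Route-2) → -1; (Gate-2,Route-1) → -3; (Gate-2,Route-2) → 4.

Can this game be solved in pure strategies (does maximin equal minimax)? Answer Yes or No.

No

Row minima: Gate-1 → -1, Gate-2 → -3; maximin = -1.
Column maxima: Route-1 → 6, Route-2 → 4; minimax = 4.
-1 ≠ 4, so no pure-strategy equilibrium exists.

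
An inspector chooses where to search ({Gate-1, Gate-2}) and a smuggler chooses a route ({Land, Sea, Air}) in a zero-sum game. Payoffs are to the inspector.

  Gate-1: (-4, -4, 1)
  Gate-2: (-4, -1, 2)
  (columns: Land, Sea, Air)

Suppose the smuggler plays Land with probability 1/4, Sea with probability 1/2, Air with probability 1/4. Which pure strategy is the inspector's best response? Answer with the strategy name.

Gate-2

Expected payoff of Gate-1: (1/4)·(-4) + (1/2)·(-4) + (1/4)·1 = -11/4.
Expected payoff of Gate-2: (1/4)·(-4) + (1/2)·(-1) + (1/4)·2 = -1.
The largest is -1, so the inspector's best response is Gate-2.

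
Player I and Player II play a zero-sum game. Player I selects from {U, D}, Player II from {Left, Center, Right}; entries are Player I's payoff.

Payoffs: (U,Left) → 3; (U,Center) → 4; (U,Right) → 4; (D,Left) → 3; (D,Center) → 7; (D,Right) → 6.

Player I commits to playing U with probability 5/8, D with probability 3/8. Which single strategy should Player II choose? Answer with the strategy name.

If Player II plays Left, Player I's expected payoff is (5/8)·3 + (3/8)·3 = 3.
If Player II plays Center, Player I's expected payoff is (5/8)·4 + (3/8)·7 = 41/8.
If Player II plays Right, Player I's expected payoff is (5/8)·4 + (3/8)·6 = 19/4.
Player II minimizes Player I's payoff; the smallest is 3, so the best response is Left.

Left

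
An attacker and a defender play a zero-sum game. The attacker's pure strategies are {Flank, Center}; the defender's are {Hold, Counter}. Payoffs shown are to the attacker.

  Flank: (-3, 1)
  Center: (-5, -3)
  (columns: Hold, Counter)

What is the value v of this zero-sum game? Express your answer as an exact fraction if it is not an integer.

Row minima: Flank → -3, Center → -5; maximin = -3.
Column maxima: Hold → -3, Counter → 1; minimax = -3.
Since maximin = minimax = -3, there is a saddle point and the value is -3.

-3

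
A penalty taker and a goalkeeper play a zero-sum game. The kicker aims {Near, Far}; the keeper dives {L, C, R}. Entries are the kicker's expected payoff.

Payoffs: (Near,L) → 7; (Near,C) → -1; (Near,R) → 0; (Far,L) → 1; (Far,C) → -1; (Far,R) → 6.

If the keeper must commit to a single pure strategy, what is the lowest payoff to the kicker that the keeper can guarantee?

-1

Column maxima: L → 7, C → -1, R → 6.
The smallest of these is -1.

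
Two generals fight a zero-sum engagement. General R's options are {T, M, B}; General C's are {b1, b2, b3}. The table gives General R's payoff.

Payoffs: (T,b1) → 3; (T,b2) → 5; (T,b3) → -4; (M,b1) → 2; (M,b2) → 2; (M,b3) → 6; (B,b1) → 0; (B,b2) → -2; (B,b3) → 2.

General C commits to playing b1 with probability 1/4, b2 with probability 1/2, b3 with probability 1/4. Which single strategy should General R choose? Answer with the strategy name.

M

Expected payoff of T: (1/4)·3 + (1/2)·5 + (1/4)·(-4) = 9/4.
Expected payoff of M: (1/4)·2 + (1/2)·2 + (1/4)·6 = 3.
Expected payoff of B: (1/4)·0 + (1/2)·(-2) + (1/4)·2 = -1/2.
The largest is 3, so General R's best response is M.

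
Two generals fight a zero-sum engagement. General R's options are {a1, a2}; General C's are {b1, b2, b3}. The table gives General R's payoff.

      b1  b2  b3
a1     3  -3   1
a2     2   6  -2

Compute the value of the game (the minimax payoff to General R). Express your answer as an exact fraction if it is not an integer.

Row minima: a1 → -3, a2 → -2; maximin = -2.
Column maxima: b1 → 3, b2 → 6, b3 → 1; minimax = 1.
-2 ≠ 1, so there is no saddle point; optimal play is mixed.
b1 is strictly dominated by b3 (it gives General R strictly more in every row), so General C never plays it.
On the remaining 2×2 (a1, a2 vs b2, b3):
Let General R play a1 with probability p. Expected payoff against b2: (-3)p + 6(1−p) = −9p + 6; against b3: 1p + (-2)(1−p) = 3p − 2.
Setting these equal: −9p + 6 = 3p − 2 ⇒ −12p = -8 ⇒ p = 2/3, and the value is (-9)·(2/3) + 6 = 0.
For General C: with q = P(b2), equating a1's and a2's payoffs gives −4q + 1 = 8q − 2 ⇒ q = 1/4.

0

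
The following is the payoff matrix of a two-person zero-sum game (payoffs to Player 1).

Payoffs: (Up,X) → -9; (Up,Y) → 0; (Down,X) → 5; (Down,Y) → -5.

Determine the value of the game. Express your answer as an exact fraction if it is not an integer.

Row minima: Up → -9, Down → -5; maximin = -5.
Column maxima: X → 5, Y → 0; minimax = 0.
-5 ≠ 0, so there is no saddle point; optimal play is mixed.
Let Player 1 play Up with probability p. Expected payoff against X: (-9)p + 5(1−p) = −14p + 5; against Y: 0p + (-5)(1−p) = 5p − 5.
Setting these equal: −14p + 5 = 5p − 5 ⇒ −19p = -10 ⇒ p = 10/19, and the value is (-14)·(10/19) + 5 = -45/19.
For Player 2: with q = P(X), equating Up's and Down's payoffs gives −9q = 10q − 5 ⇒ q = 5/19.

-45/19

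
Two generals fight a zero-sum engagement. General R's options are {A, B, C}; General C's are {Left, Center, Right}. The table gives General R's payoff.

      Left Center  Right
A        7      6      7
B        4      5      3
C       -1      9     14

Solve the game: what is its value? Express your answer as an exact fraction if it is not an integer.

Row minima: A → 6, B → 3, C → -1; maximin = 6.
Column maxima: Left → 7, Center → 9, Right → 14; minimax = 7.
6 ≠ 7, so there is no saddle point; optimal play is mixed.
B is strictly dominated by A, so General R never plays it.
With B eliminated, Right is strictly dominated by Center (it gives General R strictly more in every remaining row), so General C never plays it.
On the remaining 2×2 (A, C vs Left, Center):
Let General R play A with probability p. Expected payoff against Left: 7p + (-1)(1−p) = 8p − 1; against Center: 6p + 9(1−p) = −3p + 9.
Setting these equal: 8p − 1 = −3p + 9 ⇒ 11p = 10 ⇒ p = 10/11, and the value is (8)·(10/11) − 1 = 69/11.
For General C: with q = P(Left), equating A's and C's payoffs gives q + 6 = −10q + 9 ⇒ q = 3/11.

69/11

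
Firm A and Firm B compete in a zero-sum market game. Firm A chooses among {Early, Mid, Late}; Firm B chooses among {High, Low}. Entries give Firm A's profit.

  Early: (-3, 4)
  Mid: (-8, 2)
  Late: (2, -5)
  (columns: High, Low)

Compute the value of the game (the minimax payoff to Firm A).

-1/2

Row minima: Early → -3, Mid → -8, Late → -5; maximin = -3.
Column maxima: High → 2, Low → 4; minimax = 2.
-3 ≠ 2, so there is no saddle point; optimal play is mixed.
Mid is strictly dominated by Early, so Firm A never plays it.
On the remaining 2×2 (Early, Late vs High, Low):
Let Firm A play Early with probability p. Expected payoff against High: (-3)p + 2(1−p) = −5p + 2; against Low: 4p + (-5)(1−p) = 9p − 5.
Setting these equal: −5p + 2 = 9p − 5 ⇒ −14p = -7 ⇒ p = 1/2, and the value is (-5)·(1/2) + 2 = -1/2.
For Firm B: with q = P(High), equating Early's and Late's payoffs gives −7q + 4 = 7q − 5 ⇒ q = 9/14.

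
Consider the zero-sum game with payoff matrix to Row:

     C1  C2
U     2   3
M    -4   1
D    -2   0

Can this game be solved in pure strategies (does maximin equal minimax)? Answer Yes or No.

Yes

Row minima: U → 2, M → -4, D → -2; maximin = 2.
Column maxima: C1 → 2, C2 → 3; minimax = 2.
maximin = minimax = 2, so a saddle point exists.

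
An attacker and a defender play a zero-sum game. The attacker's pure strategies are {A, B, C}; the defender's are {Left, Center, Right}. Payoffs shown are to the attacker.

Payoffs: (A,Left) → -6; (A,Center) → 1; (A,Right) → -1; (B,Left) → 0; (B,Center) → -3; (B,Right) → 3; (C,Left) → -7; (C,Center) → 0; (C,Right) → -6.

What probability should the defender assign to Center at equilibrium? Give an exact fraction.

Row minima: A → -6, B → -3, C → -7; maximin = -3.
Column maxima: Left → 0, Center → 1, Right → 3; minimax = 0.
-3 ≠ 0, so there is no saddle point; optimal play is mixed.
C is strictly dominated by A, so the attacker never plays it.
Right is strictly dominated by Left (it gives the attacker strictly more in every row), so the defender never plays it.
On the remaining 2×2 (A, B vs Left, Center):
Let the attacker play A with probability p. Expected payoff against Left: (-6)p + 0(1−p) = −6p; against Center: 1p + (-3)(1−p) = 4p − 3.
Setting these equal: −6p = 4p − 3 ⇒ −10p = -3 ⇒ p = 3/10, and the value is (-6)·(3/10) = -9/5.
For the defender: with q = P(Left), equating A's and B's payoffs gives −7q + 1 = 3q − 3 ⇒ q = 2/5.

3/5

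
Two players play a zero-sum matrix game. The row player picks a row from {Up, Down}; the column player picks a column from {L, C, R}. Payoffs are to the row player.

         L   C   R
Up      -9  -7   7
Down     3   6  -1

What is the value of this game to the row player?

3/5

Row minima: Up → -9, Down → -1; maximin = -1.
Column maxima: L → 3, C → 6, R → 7; minimax = 3.
-1 ≠ 3, so there is no saddle point; optimal play is mixed.
C is strictly dominated by L (it gives the row player strictly more in every row), so the column player never plays it.
On the remaining 2×2 (Up, Down vs L, R):
Let the row player play Up with probability p. Expected payoff against L: (-9)p + 3(1−p) = −12p + 3; against R: 7p + (-1)(1−p) = 8p − 1.
Setting these equal: −12p + 3 = 8p − 1 ⇒ −20p = -4 ⇒ p = 1/5, and the value is (-12)·(1/5) + 3 = 3/5.
For the column player: with q = P(L), equating Up's and Down's payoffs gives −16q + 7 = 4q − 1 ⇒ q = 2/5.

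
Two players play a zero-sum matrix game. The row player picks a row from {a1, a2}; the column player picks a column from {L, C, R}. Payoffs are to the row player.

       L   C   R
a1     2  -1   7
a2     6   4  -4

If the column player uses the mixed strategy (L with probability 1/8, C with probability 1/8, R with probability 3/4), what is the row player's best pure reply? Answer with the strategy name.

Expected payoff of a1: (1/8)·2 + (1/8)·(-1) + (3/4)·7 = 43/8.
Expected payoff of a2: (1/8)·6 + (1/8)·4 + (3/4)·(-4) = -7/4.
The largest is 43/8, so the row player's best response is a1.

a1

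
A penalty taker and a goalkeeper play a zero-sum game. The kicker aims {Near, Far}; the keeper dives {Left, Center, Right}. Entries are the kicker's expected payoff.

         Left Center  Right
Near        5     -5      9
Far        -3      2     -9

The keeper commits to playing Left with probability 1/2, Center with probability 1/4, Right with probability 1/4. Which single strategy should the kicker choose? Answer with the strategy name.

Expected payoff of Near: (1/2)·5 + (1/4)·(-5) + (1/4)·9 = 7/2.
Expected payoff of Far: (1/2)·(-3) + (1/4)·2 + (1/4)·(-9) = -13/4.
The largest is 7/2, so the kicker's best response is Near.

Near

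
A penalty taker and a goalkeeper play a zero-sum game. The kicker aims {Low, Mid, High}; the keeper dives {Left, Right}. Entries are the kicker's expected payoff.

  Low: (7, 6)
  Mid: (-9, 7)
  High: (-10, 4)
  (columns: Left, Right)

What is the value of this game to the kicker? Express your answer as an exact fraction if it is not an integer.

Row minima: Low → 6, Mid → -9, High → -10; maximin = 6.
Column maxima: Left → 7, Right → 7; minimax = 7.
6 ≠ 7, so there is no saddle point; optimal play is mixed.
High is strictly dominated by Low, so the kicker never plays it.
On the remaining 2×2 (Low, Mid vs Left, Right):
Let the kicker play Low with probability p. Expected payoff against Left: 7p + (-9)(1−p) = 16p − 9; against Right: 6p + 7(1−p) = −p + 7.
Setting these equal: 16p − 9 = −p + 7 ⇒ 17p = 16 ⇒ p = 16/17, and the value is (16)·(16/17) − 9 = 103/17.
For the keeper: with q = P(Left), equating Low's and Mid's payoffs gives q + 6 = −16q + 7 ⇒ q = 1/17.

103/17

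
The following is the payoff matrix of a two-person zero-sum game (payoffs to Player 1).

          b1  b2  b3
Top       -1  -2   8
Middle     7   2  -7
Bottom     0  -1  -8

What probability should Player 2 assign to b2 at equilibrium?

15/19

Row minima: Top → -2, Middle → -7, Bottom → -8; maximin = -2.
Column maxima: b1 → 7, b2 → 2, b3 → 8; minimax = 2.
-2 ≠ 2, so there is no saddle point; optimal play is mixed.
Bottom is strictly dominated by Middle, so Player 1 never plays it.
b1 is strictly dominated by b2 (it gives Player 1 strictly more in every row), so Player 2 never plays it.
On the remaining 2×2 (Top, Middle vs b2, b3):
Let Player 1 play Top with probability p. Expected payoff against b2: (-2)p + 2(1−p) = −4p + 2; against b3: 8p + (-7)(1−p) = 15p − 7.
Setting these equal: −4p + 2 = 15p − 7 ⇒ −19p = -9 ⇒ p = 9/19, and the value is (-4)·(9/19) + 2 = 2/19.
For Player 2: with q = P(b2), equating Top's and Middle's payoffs gives −10q + 8 = 9q − 7 ⇒ q = 15/19.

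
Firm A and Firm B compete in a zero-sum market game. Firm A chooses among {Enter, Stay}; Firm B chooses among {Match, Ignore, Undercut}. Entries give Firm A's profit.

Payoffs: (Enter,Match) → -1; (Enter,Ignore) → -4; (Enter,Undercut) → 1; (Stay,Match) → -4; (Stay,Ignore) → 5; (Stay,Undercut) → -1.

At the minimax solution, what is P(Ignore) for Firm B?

Row minima: Enter → -4, Stay → -4; maximin = -4.
Column maxima: Match → -1, Ignore → 5, Undercut → 1; minimax = -1.
-4 ≠ -1, so there is no saddle point; optimal play is mixed.
Undercut is strictly dominated by Match (it gives Firm A strictly more in every row), so Firm B never plays it.
On the remaining 2×2 (Enter, Stay vs Match, Ignore):
Let Firm A play Enter with probability p. Expected payoff against Match: (-1)p + (-4)(1−p) = 3p − 4; against Ignore: (-4)p + 5(1−p) = −9p + 5.
Setting these equal: 3p − 4 = −9p + 5 ⇒ 12p = 9 ⇒ p = 3/4, and the value is (3)·(3/4) − 4 = -7/4.
For Firm B: with q = P(Match), equating Enter's and Stay's payoffs gives 3q − 4 = −9q + 5 ⇒ q = 3/4.

1/4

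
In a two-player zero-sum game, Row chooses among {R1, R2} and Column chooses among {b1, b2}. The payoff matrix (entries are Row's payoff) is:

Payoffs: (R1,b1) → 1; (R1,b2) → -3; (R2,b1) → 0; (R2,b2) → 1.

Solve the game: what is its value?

1/5

Row minima: R1 → -3, R2 → 0; maximin = 0.
Column maxima: b1 → 1, b2 → 1; minimax = 1.
0 ≠ 1, so there is no saddle point; optimal play is mixed.
Let Row play R1 with probability p. Expected payoff against b1: 1p + 0(1−p) = p; against b2: (-3)p + 1(1−p) = −4p + 1.
Setting these equal: p = −4p + 1 ⇒ 5p = 1 ⇒ p = 1/5, and the value is (1)·(1/5) = 1/5.
For Column: with q = P(b1), equating R1's and R2's payoffs gives 4q − 3 = −q + 1 ⇒ q = 4/5.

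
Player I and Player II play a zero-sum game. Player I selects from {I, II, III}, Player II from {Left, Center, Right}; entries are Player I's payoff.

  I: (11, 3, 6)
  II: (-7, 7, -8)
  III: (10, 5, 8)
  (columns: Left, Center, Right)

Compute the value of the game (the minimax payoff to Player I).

Row minima: I → 3, II → -8, III → 5; maximin = 5.
Column maxima: Left → 11, Center → 7, Right → 8; minimax = 7.
5 ≠ 7, so there is no saddle point; optimal play is mixed.
Left is strictly dominated by Right (it gives Player I strictly more in every row), so Player II never plays it.
With Left eliminated, I is strictly dominated by III (III gives Player I strictly more in every remaining column), so Player I never plays it.
On the remaining 2×2 (II, III vs Center, Right):
Let Player I play II with probability p. Expected payoff against Center: 7p + 5(1−p) = 2p + 5; against Right: (-8)p + 8(1−p) = −16p + 8.
Setting these equal: 2p + 5 = −16p + 8 ⇒ 18p = 3 ⇒ p = 1/6, and the value is (2)·(1/6) + 5 = 16/3.
For Player II: with q = P(Center), equating II's and III's payoffs gives 15q − 8 = −3q + 8 ⇒ q = 8/9.

16/3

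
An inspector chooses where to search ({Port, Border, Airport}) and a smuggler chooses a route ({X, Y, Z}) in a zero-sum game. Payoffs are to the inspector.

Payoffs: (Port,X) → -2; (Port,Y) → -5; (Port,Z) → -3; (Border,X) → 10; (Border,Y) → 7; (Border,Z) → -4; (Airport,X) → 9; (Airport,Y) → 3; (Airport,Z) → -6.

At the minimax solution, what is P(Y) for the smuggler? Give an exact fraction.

Row minima: Port → -5, Border → -4, Airport → -6; maximin = -4.
Column maxima: X → 10, Y → 7, Z → -3; minimax = -3.
-4 ≠ -3, so there is no saddle point; optimal play is mixed.
Airport is strictly dominated by Border, so the inspector never plays it.
X is strictly dominated by Y (it gives the inspector strictly more in every row), so the smuggler never plays it.
On the remaining 2×2 (Port, Border vs Y, Z):
Let the inspector play Port with probability p. Expected payoff against Y: (-5)p + 7(1−p) = −12p + 7; against Z: (-3)p + (-4)(1−p) = p − 4.
Setting these equal: −12p + 7 = p − 4 ⇒ −13p = -11 ⇒ p = 11/13, and the value is (-12)·(11/13) + 7 = -41/13.
For the smuggler: with q = P(Y), equating Port's and Border's payoffs gives −2q − 3 = 11q − 4 ⇒ q = 1/13.

1/13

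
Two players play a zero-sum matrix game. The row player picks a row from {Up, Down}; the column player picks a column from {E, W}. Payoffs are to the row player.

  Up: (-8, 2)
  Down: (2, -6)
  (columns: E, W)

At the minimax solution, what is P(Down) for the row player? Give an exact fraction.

Row minima: Up → -8, Down → -6; maximin = -6.
Column maxima: E → 2, W → 2; minimax = 2.
-6 ≠ 2, so there is no saddle point; optimal play is mixed.
Let the row player play Up with probability p. Expected payoff against E: (-8)p + 2(1−p) = −10p + 2; against W: 2p + (-6)(1−p) = 8p − 6.
Setting these equal: −10p + 2 = 8p − 6 ⇒ −18p = -8 ⇒ p = 4/9, and the value is (-10)·(4/9) + 2 = -22/9.
For the column player: with q = P(E), equating Up's and Down's payoffs gives −10q + 2 = 8q − 6 ⇒ q = 4/9.

5/9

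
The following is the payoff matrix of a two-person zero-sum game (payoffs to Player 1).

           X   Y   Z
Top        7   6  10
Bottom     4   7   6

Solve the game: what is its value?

25/4

Row minima: Top → 6, Bottom → 4; maximin = 6.
Column maxima: X → 7, Y → 7, Z → 10; minimax = 7.
6 ≠ 7, so there is no saddle point; optimal play is mixed.
Z is strictly dominated by X (it gives Player 1 strictly more in every row), so Player 2 never plays it.
On the remaining 2×2 (Top, Bottom vs X, Y):
Let Player 1 play Top with probability p. Expected payoff against X: 7p + 4(1−p) = 3p + 4; against Y: 6p + 7(1−p) = −p + 7.
Setting these equal: 3p + 4 = −p + 7 ⇒ 4p = 3 ⇒ p = 3/4, and the value is (3)·(3/4) + 4 = 25/4.
For Player 2: with q = P(X), equating Top's and Bottom's payoffs gives q + 6 = −3q + 7 ⇒ q = 1/4.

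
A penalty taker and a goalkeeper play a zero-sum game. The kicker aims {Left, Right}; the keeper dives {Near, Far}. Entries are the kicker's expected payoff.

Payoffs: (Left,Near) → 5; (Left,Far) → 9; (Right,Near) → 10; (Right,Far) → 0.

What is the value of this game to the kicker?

Row minima: Left → 5, Right → 0; maximin = 5.
Column maxima: Near → 10, Far → 9; minimax = 9.
5 ≠ 9, so there is no saddle point; optimal play is mixed.
Let the kicker play Left with probability p. Expected payoff against Near: 5p + 10(1−p) = −5p + 10; against Far: 9p + 0(1−p) = 9p.
Setting these equal: −5p + 10 = 9p ⇒ −14p = -10 ⇒ p = 5/7, and the value is (-5)·(5/7) + 10 = 45/7.
For the keeper: with q = P(Near), equating Left's and Right's payoffs gives −4q + 9 = 10q ⇒ q = 9/14.

45/7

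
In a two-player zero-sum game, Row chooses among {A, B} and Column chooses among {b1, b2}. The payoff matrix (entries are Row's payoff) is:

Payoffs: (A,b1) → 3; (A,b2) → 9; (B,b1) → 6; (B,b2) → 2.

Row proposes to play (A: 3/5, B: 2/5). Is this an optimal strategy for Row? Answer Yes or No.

Against b1 this mix gives (3/5)·3 + (2/5)·6 = 21/5.
Against b2 this mix gives (3/5)·9 + (2/5)·2 = 31/5.
Column will play b1, holding Row to 21/5. Shifting weight toward the row that does better against b1 would raise this floor (the equalizing mix achieves 24/5 against both b1 and b2), so the proposed strategy is not optimal.

No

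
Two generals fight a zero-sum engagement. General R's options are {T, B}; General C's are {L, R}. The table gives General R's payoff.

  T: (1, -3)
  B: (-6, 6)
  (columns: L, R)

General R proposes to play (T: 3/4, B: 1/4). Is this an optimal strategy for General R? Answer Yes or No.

Yes

Against L this mix gives (3/4)·1 + (1/4)·(-6) = -3/4.
Against R this mix gives (3/4)·(-3) + (1/4)·6 = -3/4.
All of General C's active replies (L, R) yield -3/4, and no column does worse for General R. The mix makes General C indifferent and guarantees -3/4, so it is optimal.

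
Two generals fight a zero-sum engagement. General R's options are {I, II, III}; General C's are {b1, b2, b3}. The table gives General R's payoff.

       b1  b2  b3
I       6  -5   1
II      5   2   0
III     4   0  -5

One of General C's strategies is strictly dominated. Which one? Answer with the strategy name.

b1

b2 holds General R's payoff strictly below b1 in every row: -5 < 6, 2 < 5, 0 < 4.
So b1 is strictly dominated for General C.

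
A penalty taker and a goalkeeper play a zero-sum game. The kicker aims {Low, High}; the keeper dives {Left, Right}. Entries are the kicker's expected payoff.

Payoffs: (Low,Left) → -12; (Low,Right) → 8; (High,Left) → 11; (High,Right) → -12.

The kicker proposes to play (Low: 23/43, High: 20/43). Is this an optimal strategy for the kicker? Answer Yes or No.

Yes

Against Left this mix gives (23/43)·(-12) + (20/43)·11 = -56/43.
Against Right this mix gives (23/43)·8 + (20/43)·(-12) = -56/43.
All of the keeper's active replies (Left, Right) yield -56/43, and no column does worse for the kicker. The mix makes the keeper indifferent and guarantees -56/43, so it is optimal.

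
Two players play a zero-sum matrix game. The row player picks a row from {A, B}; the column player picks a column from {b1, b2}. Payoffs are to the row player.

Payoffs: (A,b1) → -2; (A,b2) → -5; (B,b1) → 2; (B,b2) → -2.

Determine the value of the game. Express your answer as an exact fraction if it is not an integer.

-2

Row minima: A → -5, B → -2; maximin = -2.
Column maxima: b1 → 2, b2 → -2; minimax = -2.
Since maximin = minimax = -2, there is a saddle point and the value is -2.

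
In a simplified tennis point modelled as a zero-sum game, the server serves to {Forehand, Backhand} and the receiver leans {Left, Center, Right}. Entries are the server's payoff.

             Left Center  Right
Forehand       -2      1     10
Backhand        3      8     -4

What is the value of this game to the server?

Row minima: Forehand → -2, Backhand → -4; maximin = -2.
Column maxima: Left → 3, Center → 8, Right → 10; minimax = 3.
-2 ≠ 3, so there is no saddle point; optimal play is mixed.
Center is strictly dominated by Left (it gives the server strictly more in every row), so the receiver never plays it.
On the remaining 2×2 (Forehand, Backhand vs Left, Right):
Let the server play Forehand with probability p. Expected payoff against Left: (-2)p + 3(1−p) = −5p + 3; against Right: 10p + (-4)(1−p) = 14p − 4.
Setting these equal: −5p + 3 = 14p − 4 ⇒ −19p = -7 ⇒ p = 7/19, and the value is (-5)·(7/19) + 3 = 22/19.
For the receiver: with q = P(Left), equating Forehand's and Backhand's payoffs gives −12q + 10 = 7q − 4 ⇒ q = 14/19.

22/19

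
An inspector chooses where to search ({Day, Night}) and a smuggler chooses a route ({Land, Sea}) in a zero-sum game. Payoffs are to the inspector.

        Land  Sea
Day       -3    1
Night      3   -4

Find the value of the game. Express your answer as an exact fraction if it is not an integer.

-9/11

Row minima: Day → -3, Night → -4; maximin = -3.
Column maxima: Land → 3, Sea → 1; minimax = 1.
-3 ≠ 1, so there is no saddle point; optimal play is mixed.
Let the inspector play Day with probability p. Expected payoff against Land: (-3)p + 3(1−p) = −6p + 3; against Sea: 1p + (-4)(1−p) = 5p − 4.
Setting these equal: −6p + 3 = 5p − 4 ⇒ −11p = -7 ⇒ p = 7/11, and the value is (-6)·(7/11) + 3 = -9/11.
For the smuggler: with q = P(Land), equating Day's and Night's payoffs gives −4q + 1 = 7q − 4 ⇒ q = 5/11.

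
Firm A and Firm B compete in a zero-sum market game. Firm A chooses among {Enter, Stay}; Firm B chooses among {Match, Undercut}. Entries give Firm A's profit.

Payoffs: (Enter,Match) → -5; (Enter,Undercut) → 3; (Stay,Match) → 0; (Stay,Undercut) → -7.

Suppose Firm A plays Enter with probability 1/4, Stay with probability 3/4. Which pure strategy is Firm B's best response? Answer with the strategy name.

If Firm B plays Match, Firm A's expected payoff is (1/4)·(-5) + (3/4)·0 = -5/4.
If Firm B plays Undercut, Firm A's expected payoff is (1/4)·3 + (3/4)·(-7) = -9/2.
Firm B minimizes Firm A's payoff; the smallest is -9/2, so the best response is Undercut.

Undercut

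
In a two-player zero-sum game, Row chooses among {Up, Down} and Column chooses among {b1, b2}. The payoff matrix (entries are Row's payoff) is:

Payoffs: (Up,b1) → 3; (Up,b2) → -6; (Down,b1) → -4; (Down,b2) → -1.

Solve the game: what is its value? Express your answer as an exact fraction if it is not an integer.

-9/4

Row minima: Up → -6, Down → -4; maximin = -4.
Column maxima: b1 → 3, b2 → -1; minimax = -1.
-4 ≠ -1, so there is no saddle point; optimal play is mixed.
Let Row play Up with probability p. Expected payoff against b1: 3p + (-4)(1−p) = 7p − 4; against b2: (-6)p + (-1)(1−p) = −5p − 1.
Setting these equal: 7p − 4 = −5p − 1 ⇒ 12p = 3 ⇒ p = 1/4, and the value is (7)·(1/4) − 4 = -9/4.
For Column: with q = P(b1), equating Up's and Down's payoffs gives 9q − 6 = −3q − 1 ⇒ q = 5/12.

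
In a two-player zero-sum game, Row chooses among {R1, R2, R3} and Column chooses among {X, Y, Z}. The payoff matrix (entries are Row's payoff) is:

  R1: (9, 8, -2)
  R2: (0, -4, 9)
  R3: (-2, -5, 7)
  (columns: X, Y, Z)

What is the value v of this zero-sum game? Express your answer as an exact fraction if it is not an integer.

64/23

Row minima: R1 → -2, R2 → -4, R3 → -5; maximin = -2.
Column maxima: X → 9, Y → 8, Z → 9; minimax = 8.
-2 ≠ 8, so there is no saddle point; optimal play is mixed.
R3 is strictly dominated by R2, so Row never plays it.
X is strictly dominated by Y (it gives Row strictly more in every row), so Column never plays it.
On the remaining 2×2 (R1, R2 vs Y, Z):
Let Row play R1 with probability p. Expected payoff against Y: 8p + (-4)(1−p) = 12p − 4; against Z: (-2)p + 9(1−p) = −11p + 9.
Setting these equal: 12p − 4 = −11p + 9 ⇒ 23p = 13 ⇒ p = 13/23, and the value is (12)·(13/23) − 4 = 64/23.
For Column: with q = P(Y), equating R1's and R2's payoffs gives 10q − 2 = −13q + 9 ⇒ q = 11/23.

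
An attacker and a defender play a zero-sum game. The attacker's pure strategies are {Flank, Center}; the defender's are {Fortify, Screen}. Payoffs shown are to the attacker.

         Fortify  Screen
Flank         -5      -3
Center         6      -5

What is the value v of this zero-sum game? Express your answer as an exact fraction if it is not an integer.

-43/13

Row minima: Flank → -5, Center → -5; maximin = -5.
Column maxima: Fortify → 6, Screen → -3; minimax = -3.
-5 ≠ -3, so there is no saddle point; optimal play is mixed.
Let the attacker play Flank with probability p. Expected payoff against Fortify: (-5)p + 6(1−p) = −11p + 6; against Screen: (-3)p + (-5)(1−p) = 2p − 5.
Setting these equal: −11p + 6 = 2p − 5 ⇒ −13p = -11 ⇒ p = 11/13, and the value is (-11)·(11/13) + 6 = -43/13.
For the defender: with q = P(Fortify), equating Flank's and Center's payoffs gives −2q − 3 = 11q − 5 ⇒ q = 2/13.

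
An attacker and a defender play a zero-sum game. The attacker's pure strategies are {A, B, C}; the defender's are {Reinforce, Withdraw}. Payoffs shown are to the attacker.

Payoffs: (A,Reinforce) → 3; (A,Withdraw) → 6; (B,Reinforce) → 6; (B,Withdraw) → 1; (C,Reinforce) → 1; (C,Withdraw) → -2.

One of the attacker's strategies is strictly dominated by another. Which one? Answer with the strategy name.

A gives a strictly higher payoff than C against every column: 3 > 1, 6 > -2.
So C is strictly dominated and the attacker never plays it.

C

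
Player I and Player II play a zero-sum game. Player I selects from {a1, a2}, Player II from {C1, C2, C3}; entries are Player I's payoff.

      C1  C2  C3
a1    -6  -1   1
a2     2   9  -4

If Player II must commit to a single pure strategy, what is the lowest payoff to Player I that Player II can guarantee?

Column maxima: C1 → 2, C2 → 9, C3 → 1.
The smallest of these is 1.

1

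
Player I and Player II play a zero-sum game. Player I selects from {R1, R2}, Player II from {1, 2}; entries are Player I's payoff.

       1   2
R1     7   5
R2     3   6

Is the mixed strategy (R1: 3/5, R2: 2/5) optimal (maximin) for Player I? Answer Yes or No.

Against 1 this mix gives (3/5)·7 + (2/5)·3 = 27/5.
Against 2 this mix gives (3/5)·5 + (2/5)·6 = 27/5.
All of Player II's active replies (1, 2) yield 27/5, and no column does worse for Player I. The mix makes Player II indifferent and guarantees 27/5, so it is optimal.

Yes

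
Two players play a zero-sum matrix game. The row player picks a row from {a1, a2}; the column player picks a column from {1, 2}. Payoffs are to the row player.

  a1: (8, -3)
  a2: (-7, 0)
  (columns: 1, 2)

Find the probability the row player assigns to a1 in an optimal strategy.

Row minima: a1 → -3, a2 → -7; maximin = -3.
Column maxima: 1 → 8, 2 → 0; minimax = 0.
-3 ≠ 0, so there is no saddle point; optimal play is mixed.
Let the row player play a1 with probability p. Expected payoff against 1: 8p + (-7)(1−p) = 15p − 7; against 2: (-3)p + 0(1−p) = −3p.
Setting these equal: 15p − 7 = −3p ⇒ 18p = 7 ⇒ p = 7/18, and the value is (15)·(7/18) − 7 = -7/6.
For the column player: with q = P(1), equating a1's and a2's payoffs gives 11q − 3 = −7q ⇒ q = 1/6.

7/18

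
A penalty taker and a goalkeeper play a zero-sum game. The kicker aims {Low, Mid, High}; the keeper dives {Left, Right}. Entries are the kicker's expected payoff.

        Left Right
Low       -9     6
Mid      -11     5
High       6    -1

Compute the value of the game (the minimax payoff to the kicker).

Row minima: Low → -9, Mid → -11, High → -1; maximin = -1.
Column maxima: Left → 6, Right → 6; minimax = 6.
-1 ≠ 6, so there is no saddle point; optimal play is mixed.
Mid is strictly dominated by Low, so the kicker never plays it.
On the remaining 2×2 (Low, High vs Left, Right):
Let the kicker play Low with probability p. Expected payoff against Left: (-9)p + 6(1−p) = −15p + 6; against Right: 6p + (-1)(1−p) = 7p − 1.
Setting these equal: −15p + 6 = 7p − 1 ⇒ −22p = -7 ⇒ p = 7/22, and the value is (-15)·(7/22) + 6 = 27/22.
For the keeper: with q = P(Left), equating Low's and High's payoffs gives −15q + 6 = 7q − 1 ⇒ q = 7/22.

27/22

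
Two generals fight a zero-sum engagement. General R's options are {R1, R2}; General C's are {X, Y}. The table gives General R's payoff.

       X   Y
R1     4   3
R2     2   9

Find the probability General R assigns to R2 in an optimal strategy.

Row minima: R1 → 3, R2 → 2; maximin = 3.
Column maxima: X → 4, Y → 9; minimax = 4.
3 ≠ 4, so there is no saddle point; optimal play is mixed.
Let General R play R1 with probability p. Expected payoff against X: 4p + 2(1−p) = 2p + 2; against Y: 3p + 9(1−p) = −6p + 9.
Setting these equal: 2p + 2 = −6p + 9 ⇒ 8p = 7 ⇒ p = 7/8, and the value is (2)·(7/8) + 2 = 15/4.
For General C: with q = P(X), equating R1's and R2's payoffs gives q + 3 = −7q + 9 ⇒ q = 3/4.

1/8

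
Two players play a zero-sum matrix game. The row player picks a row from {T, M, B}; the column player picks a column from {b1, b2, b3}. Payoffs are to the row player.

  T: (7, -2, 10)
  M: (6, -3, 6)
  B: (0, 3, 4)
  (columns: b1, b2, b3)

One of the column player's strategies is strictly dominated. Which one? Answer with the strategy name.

b2 holds the row player's payoff strictly below b3 in every row: -2 < 10, -3 < 6, 3 < 4.
So b3 is strictly dominated for the column player.

b3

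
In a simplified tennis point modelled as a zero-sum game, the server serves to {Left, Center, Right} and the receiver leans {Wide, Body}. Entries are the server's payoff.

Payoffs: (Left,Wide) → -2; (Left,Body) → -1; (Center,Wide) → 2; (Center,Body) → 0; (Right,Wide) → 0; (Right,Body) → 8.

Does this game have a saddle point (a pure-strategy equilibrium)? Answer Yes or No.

No

Row minima: Left → -2, Center → 0, Right → 0; maximin = 0.
Column maxima: Wide → 2, Body → 8; minimax = 2.
0 ≠ 2, so no pure-strategy equilibrium exists.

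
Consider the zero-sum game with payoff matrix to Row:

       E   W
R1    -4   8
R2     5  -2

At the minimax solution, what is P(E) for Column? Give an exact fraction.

10/19

Row minima: R1 → -4, R2 → -2; maximin = -2.
Column maxima: E → 5, W → 8; minimax = 5.
-2 ≠ 5, so there is no saddle point; optimal play is mixed.
Let Row play R1 with probability p. Expected payoff against E: (-4)p + 5(1−p) = −9p + 5; against W: 8p + (-2)(1−p) = 10p − 2.
Setting these equal: −9p + 5 = 10p − 2 ⇒ −19p = -7 ⇒ p = 7/19, and the value is (-9)·(7/19) + 5 = 32/19.
For Column: with q = P(E), equating R1's and R2's payoffs gives −12q + 8 = 7q − 2 ⇒ q = 10/19.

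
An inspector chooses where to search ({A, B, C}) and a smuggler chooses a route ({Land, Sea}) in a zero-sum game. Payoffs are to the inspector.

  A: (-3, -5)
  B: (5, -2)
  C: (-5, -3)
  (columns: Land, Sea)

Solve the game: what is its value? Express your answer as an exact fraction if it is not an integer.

Row minima: A → -5, B → -2, C → -5; maximin = -2.
Column maxima: Land → 5, Sea → -2; minimax = -2.
Since maximin = minimax = -2, there is a saddle point and the value is -2.

-2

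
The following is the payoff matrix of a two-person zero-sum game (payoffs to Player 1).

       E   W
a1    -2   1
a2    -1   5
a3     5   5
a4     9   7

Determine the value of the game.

Row minima: a1 → -2, a2 → -1, a3 → 5, a4 → 7; maximin = 7.
Column maxima: E → 9, W → 7; minimax = 7.
Since maximin = minimax = 7, there is a saddle point and the value is 7.

7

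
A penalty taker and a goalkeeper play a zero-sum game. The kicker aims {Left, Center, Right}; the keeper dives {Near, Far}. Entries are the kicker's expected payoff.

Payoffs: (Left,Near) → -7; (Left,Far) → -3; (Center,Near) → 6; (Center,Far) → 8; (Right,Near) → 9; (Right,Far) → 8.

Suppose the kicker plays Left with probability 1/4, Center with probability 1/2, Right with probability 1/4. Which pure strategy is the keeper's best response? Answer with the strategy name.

Near

If the keeper plays Near, the kicker's expected payoff is (1/4)·(-7) + (1/2)·6 + (1/4)·9 = 7/2.
If the keeper plays Far, the kicker's expected payoff is (1/4)·(-3) + (1/2)·8 + (1/4)·8 = 21/4.
The keeper minimizes the kicker's payoff; the smallest is 7/2, so the best response is Near.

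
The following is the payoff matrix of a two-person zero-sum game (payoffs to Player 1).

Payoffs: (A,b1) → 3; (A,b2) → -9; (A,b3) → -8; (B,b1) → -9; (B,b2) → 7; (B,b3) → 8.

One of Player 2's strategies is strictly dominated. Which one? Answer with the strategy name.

b3

b2 holds Player 1's payoff strictly below b3 in every row: -9 < -8, 7 < 8.
So b3 is strictly dominated for Player 2.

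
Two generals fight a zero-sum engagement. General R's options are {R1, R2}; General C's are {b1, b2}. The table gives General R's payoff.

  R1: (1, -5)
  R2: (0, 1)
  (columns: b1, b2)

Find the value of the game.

1/7

Row minima: R1 → -5, R2 → 0; maximin = 0.
Column maxima: b1 → 1, b2 → 1; minimax = 1.
0 ≠ 1, so there is no saddle point; optimal play is mixed.
Let General R play R1 with probability p. Expected payoff against b1: 1p + 0(1−p) = p; against b2: (-5)p + 1(1−p) = −6p + 1.
Setting these equal: p = −6p + 1 ⇒ 7p = 1 ⇒ p = 1/7, and the value is (1)·(1/7) = 1/7.
For General C: with q = P(b1), equating R1's and R2's payoffs gives 6q − 5 = −q + 1 ⇒ q = 6/7.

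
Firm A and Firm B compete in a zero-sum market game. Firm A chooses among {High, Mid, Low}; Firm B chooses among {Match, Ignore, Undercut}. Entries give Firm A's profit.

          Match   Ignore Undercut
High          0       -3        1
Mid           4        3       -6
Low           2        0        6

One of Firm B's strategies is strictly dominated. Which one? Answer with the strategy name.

Match

Ignore holds Firm A's payoff strictly below Match in every row: -3 < 0, 3 < 4, 0 < 2.
So Match is strictly dominated for Firm B.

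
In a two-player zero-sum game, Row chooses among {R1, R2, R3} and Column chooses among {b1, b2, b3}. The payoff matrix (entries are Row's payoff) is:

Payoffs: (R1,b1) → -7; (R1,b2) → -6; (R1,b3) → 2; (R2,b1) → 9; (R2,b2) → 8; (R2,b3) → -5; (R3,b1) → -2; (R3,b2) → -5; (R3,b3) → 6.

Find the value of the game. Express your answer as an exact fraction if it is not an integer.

23/24

Row minima: R1 → -7, R2 → -5, R3 → -5; maximin = -5.
Column maxima: b1 → 9, b2 → 8, b3 → 6; minimax = 6.
-5 ≠ 6, so there is no saddle point; optimal play is mixed.
R1 is strictly dominated by R3, so Row never plays it.
With R1 eliminated, b1 is strictly dominated by b2 (it gives Row strictly more in every remaining row), so Column never plays it.
On the remaining 2×2 (R2, R3 vs b2, b3):
Let Row play R2 with probability p. Expected payoff against b2: 8p + (-5)(1−p) = 13p − 5; against b3: (-5)p + 6(1−p) = −11p + 6.
Setting these equal: 13p − 5 = −11p + 6 ⇒ 24p = 11 ⇒ p = 11/24, and the value is (13)·(11/24) − 5 = 23/24.
For Column: with q = P(b2), equating R2's and R3's payoffs gives 13q − 5 = −11q + 6 ⇒ q = 11/24.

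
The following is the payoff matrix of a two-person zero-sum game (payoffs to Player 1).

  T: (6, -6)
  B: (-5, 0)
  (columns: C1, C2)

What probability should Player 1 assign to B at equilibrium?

Row minima: T → -6, B → -5; maximin = -5.
Column maxima: C1 → 6, C2 → 0; minimax = 0.
-5 ≠ 0, so there is no saddle point; optimal play is mixed.
Let Player 1 play T with probability p. Expected payoff against C1: 6p + (-5)(1−p) = 11p − 5; against C2: (-6)p + 0(1−p) = −6p.
Setting these equal: 11p − 5 = −6p ⇒ 17p = 5 ⇒ p = 5/17, and the value is (11)·(5/17) − 5 = -30/17.
For Player 2: with q = P(C1), equating T's and B's payoffs gives 12q − 6 = −5q ⇒ q = 6/17.

12/17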